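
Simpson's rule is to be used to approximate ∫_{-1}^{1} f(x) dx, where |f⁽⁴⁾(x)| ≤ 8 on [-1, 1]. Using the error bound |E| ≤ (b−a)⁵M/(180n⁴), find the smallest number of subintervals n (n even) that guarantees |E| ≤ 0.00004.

Need 256/(180n⁴) ≤ 0.00004.
n⁴ ≥ 256/(180·0.00004) = 35555.6 ⇒ n ≥ 13.7318, so the smallest even n is 14. (n must be even for Simpson's rule.)

14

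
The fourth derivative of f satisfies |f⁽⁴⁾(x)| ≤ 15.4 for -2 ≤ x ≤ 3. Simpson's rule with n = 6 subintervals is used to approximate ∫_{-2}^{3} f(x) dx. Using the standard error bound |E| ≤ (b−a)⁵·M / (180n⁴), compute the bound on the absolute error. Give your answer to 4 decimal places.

0.2063

|E| ≤ (5)⁵·15.4 / (180·6⁴) = 48125/233280 = 0.2063.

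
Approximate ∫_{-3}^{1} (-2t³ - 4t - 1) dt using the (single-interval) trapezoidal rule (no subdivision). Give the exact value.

T = (b−a)/2 · [f(-3) + f(1)] = 2·[65 + (-7)] = 116.

116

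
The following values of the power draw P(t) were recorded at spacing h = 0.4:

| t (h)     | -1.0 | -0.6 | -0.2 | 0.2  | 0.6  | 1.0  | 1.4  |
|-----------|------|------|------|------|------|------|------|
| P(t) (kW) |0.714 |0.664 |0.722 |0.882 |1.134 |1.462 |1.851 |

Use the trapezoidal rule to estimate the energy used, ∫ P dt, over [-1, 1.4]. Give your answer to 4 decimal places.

h = 0.4, n = 6.
(h/2)·[y₀ + 2y₁ + 2y₂ + 2y₃ + 2y₄ + 2y₅ + y₆] = 0.2·(12.293) = 2.4586.

2.4586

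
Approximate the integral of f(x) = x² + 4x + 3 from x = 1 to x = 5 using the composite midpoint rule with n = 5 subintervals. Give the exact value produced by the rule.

h = (5 − 1)/5 = 0.8.
Midpoints m₁,…,m₅ = 1.4, 2.2, 3, 3.8, 4.6.
f(m₁)=10.56, f(m₂)=16.64, f(m₃)=24, f(m₄)=32.64, f(m₅)=42.56.
h·[f(m₁) + f(m₂) + f(m₃) + f(m₄) + f(m₅)] = 0.8·(126.4) = 101.12.

101.12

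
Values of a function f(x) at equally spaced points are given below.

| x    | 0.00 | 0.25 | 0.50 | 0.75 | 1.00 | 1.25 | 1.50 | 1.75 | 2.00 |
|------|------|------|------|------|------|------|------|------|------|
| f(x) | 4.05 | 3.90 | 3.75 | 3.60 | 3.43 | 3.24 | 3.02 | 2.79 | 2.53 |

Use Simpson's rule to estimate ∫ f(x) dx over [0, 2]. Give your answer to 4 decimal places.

h = 0.25, n = 8.
(h/3)·[y₀ + 4y₁ + 2y₂ + 4y₃ + 2y₄ + 4y₅ + 2y₆ + 4y₇ + y₈] = 0.083333·(81.10) = 6.7583.

6.7583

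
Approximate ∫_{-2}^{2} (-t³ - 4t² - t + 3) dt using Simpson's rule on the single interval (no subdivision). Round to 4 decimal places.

-9.3333

S = (b−a)/6 · [f(-2) + 4f(0) + f(2)] = 0.666667·[(-3) + 4·3 + (-23)] = -9.3333.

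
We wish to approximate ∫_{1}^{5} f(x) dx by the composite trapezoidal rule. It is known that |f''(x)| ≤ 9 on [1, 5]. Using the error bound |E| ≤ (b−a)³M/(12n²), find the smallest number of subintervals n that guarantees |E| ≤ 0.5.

Need 576/(12n²) ≤ 0.5.
n² ≥ 576/(12·0.5) = 96 ⇒ n ≥ 9.7980, so the smallest n is 10.

10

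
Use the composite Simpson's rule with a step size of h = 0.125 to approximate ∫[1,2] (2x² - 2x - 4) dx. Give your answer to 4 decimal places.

h = (2 − 1)/8 = 0.125.
Nodes x₀,…,x₈ = 1, 1.125, 1.25, 1.375, 1.5, 1.625, 1.75, 1.875, 2.
f(x) = 2x² - 2x - 4: f₀=-4, f₁=-3.71875, f₂=-3.375, f₃=-2.96875, f₄=-2.5, f₅=-1.96875, f₆=-1.375, f₇=-0.71875, f₈=0.
(h/3)·[f₀ + 4f₁ + 2f₂ + 4f₃ + 2f₄ + 4f₅ + 2f₆ + 4f₇ + f₈] = 0.041667·(-56) = -2.3333.

-2.3333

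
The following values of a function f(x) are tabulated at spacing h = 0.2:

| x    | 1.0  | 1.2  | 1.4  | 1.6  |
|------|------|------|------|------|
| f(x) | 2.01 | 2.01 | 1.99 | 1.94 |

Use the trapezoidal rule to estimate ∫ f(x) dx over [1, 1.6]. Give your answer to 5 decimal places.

h = 0.2, n = 3.
(h/2)·[y₀ + 2y₁ + 2y₂ + y₃] = 0.1·(11.95) = 1.19500.

1.19500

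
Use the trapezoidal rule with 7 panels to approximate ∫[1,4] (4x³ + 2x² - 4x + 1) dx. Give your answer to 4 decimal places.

h = (4 − 1)/7 = 0.428571.
Nodes x₀,…,x₇ = 1, 1.428571, 1.857143, 2.285714, 2.714286, 3.142857, 3.571429, 4.
f(x) = 4x³ + 2x² - 4x + 1: f₀=3, f₁=11.029155, f₂=26.090379, f₃=50.072886, f₄=84.865889, f₅=132.358601, f₆=194.440233, f₇=273.
(h/2)·[f₀ + 2f₁ + 2f₂ + 2f₃ + 2f₄ + 2f₅ + 2f₆ + f₇] = 0.214286·(1273.714286) = 272.9388.

272.9388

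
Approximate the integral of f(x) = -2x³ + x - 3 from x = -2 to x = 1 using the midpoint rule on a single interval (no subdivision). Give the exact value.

-9.75

M = (b−a)·f(-0.5) = 3·(-3.25) = -9.75.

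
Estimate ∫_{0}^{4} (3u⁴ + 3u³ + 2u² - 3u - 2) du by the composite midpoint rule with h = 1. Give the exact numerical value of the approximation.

778.75

h = (4 − 0)/4 = 1.
Midpoints m₁,…,m₄ = 0.5, 1.5, 2.5, 3.5.
f(m₁)=-2.4375, f(m₂)=23.3125, f(m₃)=167.0625, f(m₄)=590.8125.
h·[f(m₁) + f(m₂) + f(m₃) + f(m₄)] = 1·(778.75) = 778.75.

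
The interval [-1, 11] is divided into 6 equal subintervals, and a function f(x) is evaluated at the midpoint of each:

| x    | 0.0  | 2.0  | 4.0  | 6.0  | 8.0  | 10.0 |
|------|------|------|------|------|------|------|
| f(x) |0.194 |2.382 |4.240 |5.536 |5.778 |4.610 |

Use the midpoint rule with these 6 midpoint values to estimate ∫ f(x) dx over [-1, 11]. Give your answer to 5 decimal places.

45.48000

h = 2, n = 6.
h·[y(m₁) + y(m₂) + y(m₃) + y(m₄) + y(m₅) + y(m₆)] = 2·(22.740) = 45.48000.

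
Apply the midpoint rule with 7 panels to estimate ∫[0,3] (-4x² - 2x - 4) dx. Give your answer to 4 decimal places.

h = (3 − 0)/7 = 0.428571.
Midpoints m₁,…,m₇ = 0.214286, 0.642857, 1.071429, 1.5, 1.928571, 2.357143, 2.785714.
f(m₁)=-4.612245, f(m₂)=-6.938776, f(m₃)=-10.734694, f(m₄)=-16, f(m₅)=-22.734694, f(m₆)=-30.938776, f(m₇)=-40.612245.
h·[f(m₁) + f(m₂) + f(m₃) + f(m₄) + f(m₅) + f(m₆) + f(m₇)] = 0.428571·(-132.571429) = -56.8163.

-56.8163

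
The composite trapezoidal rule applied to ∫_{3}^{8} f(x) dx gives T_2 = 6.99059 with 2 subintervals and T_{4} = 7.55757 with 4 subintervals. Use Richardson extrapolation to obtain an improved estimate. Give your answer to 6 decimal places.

R = (4·T_{4} − T_2) / 3 = (4·7.55757 − 6.99059)/3 = (23.23969)/3 = 7.746563.

7.746563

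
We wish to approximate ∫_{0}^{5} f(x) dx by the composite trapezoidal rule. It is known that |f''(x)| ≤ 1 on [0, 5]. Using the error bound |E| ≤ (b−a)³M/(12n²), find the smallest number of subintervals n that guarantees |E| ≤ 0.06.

Need 125/(12n²) ≤ 0.06.
n² ≥ 125/(12·0.06) = 173.611 ⇒ n ≥ 13.1762, so the smallest n is 14.

14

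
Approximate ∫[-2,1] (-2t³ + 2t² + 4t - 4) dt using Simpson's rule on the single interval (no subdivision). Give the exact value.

S = (b−a)/6 · [f(-2) + 4f(-0.5) + f(1)] = 0.5·[12 + 4·(-5.25) + 0] = -4.5.

-4.5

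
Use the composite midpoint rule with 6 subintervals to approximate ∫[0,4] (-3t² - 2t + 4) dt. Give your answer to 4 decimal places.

h = (4 − 0)/6 = 0.666667.
Midpoints m₁,…,m₆ = 0.333333, 1, 1.666667, 2.333333, 3, 3.666667.
f(m₁)=3, f(m₂)=-1, f(m₃)=-7.666667, f(m₄)=-17, f(m₅)=-29, f(m₆)=-43.666667.
h·[f(m₁) + f(m₂) + f(m₃) + f(m₄) + f(m₅) + f(m₆)] = 0.666667·(-95.333333) = -63.5556.

-63.5556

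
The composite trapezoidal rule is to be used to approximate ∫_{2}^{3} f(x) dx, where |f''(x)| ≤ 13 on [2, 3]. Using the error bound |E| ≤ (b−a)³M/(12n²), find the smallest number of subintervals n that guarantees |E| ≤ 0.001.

33

Need 13/(12n²) ≤ 0.001.
n² ≥ 13/(12·0.001) = 1083.33 ⇒ n ≥ 32.9140, so the smallest n is 33.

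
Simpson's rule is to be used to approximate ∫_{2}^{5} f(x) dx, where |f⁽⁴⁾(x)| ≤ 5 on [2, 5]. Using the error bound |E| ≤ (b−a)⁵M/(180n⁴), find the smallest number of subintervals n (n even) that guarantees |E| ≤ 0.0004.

12

Need 1215/(180n⁴) ≤ 0.0004.
n⁴ ≥ 1215/(180·0.0004) = 16875 ⇒ n ≥ 11.3975, so the smallest even n is 12. (n must be even for Simpson's rule.)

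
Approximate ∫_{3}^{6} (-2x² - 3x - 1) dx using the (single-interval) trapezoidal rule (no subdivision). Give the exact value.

-178.5

T = (b−a)/2 · [f(3) + f(6)] = 1.5·[(-28) + (-91)] = -178.5.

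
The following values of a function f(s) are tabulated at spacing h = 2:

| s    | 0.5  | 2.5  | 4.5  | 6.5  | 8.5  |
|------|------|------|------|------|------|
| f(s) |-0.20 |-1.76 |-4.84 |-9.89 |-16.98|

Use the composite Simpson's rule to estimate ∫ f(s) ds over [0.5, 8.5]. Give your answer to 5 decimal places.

h = 2, n = 4.
(h/3)·[y₀ + 4y₁ + 2y₂ + 4y₃ + y₄] = 0.666667·(-73.46) = -48.97333.

-48.97333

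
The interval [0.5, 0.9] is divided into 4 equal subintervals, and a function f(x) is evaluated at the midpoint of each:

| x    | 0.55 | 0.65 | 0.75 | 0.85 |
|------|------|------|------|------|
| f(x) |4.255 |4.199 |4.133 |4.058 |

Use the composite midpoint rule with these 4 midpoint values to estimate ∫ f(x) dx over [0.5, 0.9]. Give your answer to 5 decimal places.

1.66450

h = 0.1, n = 4.
h·[y(m₁) + y(m₂) + y(m₃) + y(m₄)] = 0.1·(16.645) = 1.66450.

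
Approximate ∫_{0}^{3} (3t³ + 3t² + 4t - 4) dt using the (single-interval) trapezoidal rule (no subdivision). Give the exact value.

T = (b−a)/2 · [f(0) + f(3)] = 1.5·[(-4) + 116] = 168.

168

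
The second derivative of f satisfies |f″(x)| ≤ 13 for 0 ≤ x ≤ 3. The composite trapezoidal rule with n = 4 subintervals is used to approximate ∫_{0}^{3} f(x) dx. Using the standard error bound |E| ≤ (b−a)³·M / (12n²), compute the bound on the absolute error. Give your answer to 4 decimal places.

1.8281

|E| ≤ (3)³·13 / (12·4²) = 351/192 = 1.8281.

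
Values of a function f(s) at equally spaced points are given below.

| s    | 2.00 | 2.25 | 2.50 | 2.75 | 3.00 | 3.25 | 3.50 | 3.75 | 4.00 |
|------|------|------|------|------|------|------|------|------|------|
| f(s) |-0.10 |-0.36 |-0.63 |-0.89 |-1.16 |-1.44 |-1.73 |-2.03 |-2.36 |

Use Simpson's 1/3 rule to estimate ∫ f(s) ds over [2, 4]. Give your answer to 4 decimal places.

h = 0.25, n = 8.
(h/3)·[y₀ + 4y₁ + 2y₂ + 4y₃ + 2y₄ + 4y₅ + 2y₆ + 4y₇ + y₈] = 0.083333·(-28.38) = -2.3650.

-2.3650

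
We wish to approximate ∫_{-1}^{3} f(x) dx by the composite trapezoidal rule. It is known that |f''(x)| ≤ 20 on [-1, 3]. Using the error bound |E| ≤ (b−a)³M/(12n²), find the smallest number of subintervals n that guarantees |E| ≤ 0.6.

14

Need 1280/(12n²) ≤ 0.6.
n² ≥ 1280/(12·0.6) = 177.778 ⇒ n ≥ 13.3333, so the smallest n is 14.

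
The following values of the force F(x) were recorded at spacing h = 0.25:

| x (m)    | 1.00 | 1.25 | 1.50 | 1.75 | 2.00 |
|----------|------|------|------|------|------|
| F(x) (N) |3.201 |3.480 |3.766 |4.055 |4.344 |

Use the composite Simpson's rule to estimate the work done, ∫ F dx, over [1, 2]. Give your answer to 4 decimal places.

3.7681

h = 0.25, n = 4.
(h/3)·[y₀ + 4y₁ + 2y₂ + 4y₃ + y₄] = 0.083333·(45.217) = 3.7681.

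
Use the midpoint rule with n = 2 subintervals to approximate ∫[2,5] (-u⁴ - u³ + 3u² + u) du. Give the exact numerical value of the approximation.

-595.69921875

h = (5 − 2)/2 = 1.5.
Midpoints m₁,…,m₂ = 2.75, 4.25.
f(m₁)=-52.55078125, f(m₂)=-344.58203125.
h·[f(m₁) + f(m₂)] = 1.5·(-397.1328125) = -595.69921875.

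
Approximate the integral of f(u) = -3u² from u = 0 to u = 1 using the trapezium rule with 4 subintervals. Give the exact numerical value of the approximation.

h = (1 − 0)/4 = 0.25.
Nodes u₀,…,u₄ = 0, 0.25, 0.5, 0.75, 1.
f(u) = -3u²: f₀=0, f₁=-0.1875, f₂=-0.75, f₃=-1.6875, f₄=-3.
(h/2)·[f₀ + 2f₁ + 2f₂ + 2f₃ + f₄] = 0.125·(-8.25) = -1.03125.

-1.03125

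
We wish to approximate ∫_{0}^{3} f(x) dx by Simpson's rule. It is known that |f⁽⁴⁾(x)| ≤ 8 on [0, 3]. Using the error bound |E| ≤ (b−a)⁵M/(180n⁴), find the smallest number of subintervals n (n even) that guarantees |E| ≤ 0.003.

8

Need 1944/(180n⁴) ≤ 0.003.
n⁴ ≥ 1944/(180·0.003) = 3600 ⇒ n ≥ 7.7460, so the smallest even n is 8. (n must be even for Simpson's rule.)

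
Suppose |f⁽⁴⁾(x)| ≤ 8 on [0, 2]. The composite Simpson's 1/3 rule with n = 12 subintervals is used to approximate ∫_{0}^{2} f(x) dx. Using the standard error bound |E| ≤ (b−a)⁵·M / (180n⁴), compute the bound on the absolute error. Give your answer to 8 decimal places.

|E| ≤ (2)⁵·8 / (180·12⁴) = 256/3732480 = 0.00006859.

0.00006859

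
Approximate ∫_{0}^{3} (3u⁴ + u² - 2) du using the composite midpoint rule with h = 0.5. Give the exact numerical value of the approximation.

145.37890625

h = (3 − 0)/6 = 0.5.
Midpoints m₁,…,m₆ = 0.25, 0.75, 1.25, 1.75, 2.25, 2.75.
f(m₁)=-1.92578125, f(m₂)=-0.48828125, f(m₃)=6.88671875, f(m₄)=29.19921875, f(m₅)=79.94921875, f(m₆)=177.13671875.
h·[f(m₁) + f(m₂) + f(m₃) + f(m₄) + f(m₅) + f(m₆)] = 0.5·(290.7578125) = 145.37890625.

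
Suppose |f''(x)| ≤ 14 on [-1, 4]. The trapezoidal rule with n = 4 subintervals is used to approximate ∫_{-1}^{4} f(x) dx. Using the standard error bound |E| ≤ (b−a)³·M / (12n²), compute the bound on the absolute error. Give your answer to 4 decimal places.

|E| ≤ (5)³·14 / (12·4²) = 1750/192 = 9.1146.

9.1146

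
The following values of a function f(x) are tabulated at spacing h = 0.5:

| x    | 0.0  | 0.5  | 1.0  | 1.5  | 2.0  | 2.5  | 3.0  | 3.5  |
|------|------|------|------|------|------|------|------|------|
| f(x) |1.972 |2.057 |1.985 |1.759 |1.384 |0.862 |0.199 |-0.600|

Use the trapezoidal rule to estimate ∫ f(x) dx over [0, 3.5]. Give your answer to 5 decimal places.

h = 0.5, n = 7.
(h/2)·[y₀ + 2y₁ + 2y₂ + 2y₃ + 2y₄ + 2y₅ + 2y₆ + y₇] = 0.25·(17.864) = 4.46600.

4.46600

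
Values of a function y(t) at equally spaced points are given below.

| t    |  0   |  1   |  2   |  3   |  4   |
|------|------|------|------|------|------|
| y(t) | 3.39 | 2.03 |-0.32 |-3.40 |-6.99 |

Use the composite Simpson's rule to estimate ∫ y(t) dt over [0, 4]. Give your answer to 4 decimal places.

-3.2400

h = 1, n = 4.
(h/3)·[y₀ + 4y₁ + 2y₂ + 4y₃ + y₄] = 0.333333·(-9.72) = -3.2400.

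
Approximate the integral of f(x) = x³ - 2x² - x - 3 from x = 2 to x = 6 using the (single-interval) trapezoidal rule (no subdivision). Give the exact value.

T = (b−a)/2 · [f(2) + f(6)] = 2·[(-5) + 135] = 260.

260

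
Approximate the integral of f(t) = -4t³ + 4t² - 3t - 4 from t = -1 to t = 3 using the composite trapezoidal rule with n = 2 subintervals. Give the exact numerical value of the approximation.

-92

h = (3 − (-1))/2 = 2.
Nodes t₀,…,t₂ = -1, 1, 3.
f(t) = -4t³ + 4t² - 3t - 4: f₀=7, f₁=-7, f₂=-85.
(h/2)·[f₀ + 2f₁ + f₂] = 1·(-92) = -92.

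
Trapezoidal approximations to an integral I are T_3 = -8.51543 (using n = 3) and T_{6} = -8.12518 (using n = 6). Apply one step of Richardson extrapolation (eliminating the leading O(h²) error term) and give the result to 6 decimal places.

-7.995097

R = (4·T_{6} − T_3) / 3 = (4·(-8.12518) − (-8.51543))/3 = (-23.98529)/3 = -7.995097.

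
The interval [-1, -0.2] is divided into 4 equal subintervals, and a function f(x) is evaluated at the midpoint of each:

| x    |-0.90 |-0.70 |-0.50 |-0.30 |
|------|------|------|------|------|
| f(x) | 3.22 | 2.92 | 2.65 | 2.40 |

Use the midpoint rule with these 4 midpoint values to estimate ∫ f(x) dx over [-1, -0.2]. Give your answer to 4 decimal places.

2.2380

h = 0.2, n = 4.
h·[y(m₁) + y(m₂) + y(m₃) + y(m₄)] = 0.2·(11.19) = 2.2380.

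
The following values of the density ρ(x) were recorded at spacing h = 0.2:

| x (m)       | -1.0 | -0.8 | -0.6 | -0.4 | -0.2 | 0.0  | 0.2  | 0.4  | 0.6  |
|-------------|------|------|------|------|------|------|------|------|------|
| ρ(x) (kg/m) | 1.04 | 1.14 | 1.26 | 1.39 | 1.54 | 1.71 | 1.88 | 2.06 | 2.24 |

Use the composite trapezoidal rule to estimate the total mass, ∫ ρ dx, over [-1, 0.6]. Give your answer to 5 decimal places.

h = 0.2, n = 8.
(h/2)·[y₀ + 2y₁ + 2y₂ + 2y₃ + 2y₄ + 2y₅ + 2y₆ + 2y₇ + y₈] = 0.1·(25.24) = 2.52400.

2.52400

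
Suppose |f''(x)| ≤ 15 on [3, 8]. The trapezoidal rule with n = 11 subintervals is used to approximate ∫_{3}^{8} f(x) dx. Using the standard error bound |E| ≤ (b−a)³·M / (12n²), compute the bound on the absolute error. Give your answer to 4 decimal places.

1.2913

|E| ≤ (5)³·15 / (12·11²) = 1875/1452 = 1.2913.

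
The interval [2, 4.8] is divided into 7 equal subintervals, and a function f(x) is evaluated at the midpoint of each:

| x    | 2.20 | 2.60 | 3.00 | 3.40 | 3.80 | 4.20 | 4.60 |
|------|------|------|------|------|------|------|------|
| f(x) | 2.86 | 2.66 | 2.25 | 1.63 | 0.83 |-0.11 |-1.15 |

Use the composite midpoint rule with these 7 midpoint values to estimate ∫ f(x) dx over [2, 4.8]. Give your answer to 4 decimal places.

h = 0.4, n = 7.
h·[y(m₁) + y(m₂) + y(m₃) + y(m₄) + y(m₅) + y(m₆) + y(m₇)] = 0.4·(8.97) = 3.5880.

3.5880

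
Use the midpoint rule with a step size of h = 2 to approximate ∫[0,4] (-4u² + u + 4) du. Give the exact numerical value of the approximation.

h = (4 − 0)/2 = 2.
Midpoints m₁,…,m₂ = 1, 3.
f(m₁)=1, f(m₂)=-29.
h·[f(m₁) + f(m₂)] = 2·(-28) = -56.

-56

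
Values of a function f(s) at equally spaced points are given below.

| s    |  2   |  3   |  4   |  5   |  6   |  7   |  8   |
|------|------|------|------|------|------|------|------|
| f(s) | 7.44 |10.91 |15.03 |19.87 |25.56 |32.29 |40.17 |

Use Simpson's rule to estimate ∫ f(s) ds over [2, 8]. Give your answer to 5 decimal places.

127.02333

h = 1, n = 6.
(h/3)·[y₀ + 4y₁ + 2y₂ + 4y₃ + 2y₄ + 4y₅ + y₆] = 0.333333·(381.07) = 127.02333.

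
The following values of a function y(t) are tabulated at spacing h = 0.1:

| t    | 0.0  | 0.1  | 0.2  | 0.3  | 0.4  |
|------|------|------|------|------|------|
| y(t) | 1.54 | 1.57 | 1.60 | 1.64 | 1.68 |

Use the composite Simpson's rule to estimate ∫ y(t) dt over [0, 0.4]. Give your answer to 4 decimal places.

0.6420

h = 0.1, n = 4.
(h/3)·[y₀ + 4y₁ + 2y₂ + 4y₃ + y₄] = 0.033333·(19.26) = 0.6420.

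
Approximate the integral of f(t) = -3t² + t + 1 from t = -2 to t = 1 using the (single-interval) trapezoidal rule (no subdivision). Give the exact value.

T = (b−a)/2 · [f(-2) + f(1)] = 1.5·[(-13) + (-1)] = -21.

-21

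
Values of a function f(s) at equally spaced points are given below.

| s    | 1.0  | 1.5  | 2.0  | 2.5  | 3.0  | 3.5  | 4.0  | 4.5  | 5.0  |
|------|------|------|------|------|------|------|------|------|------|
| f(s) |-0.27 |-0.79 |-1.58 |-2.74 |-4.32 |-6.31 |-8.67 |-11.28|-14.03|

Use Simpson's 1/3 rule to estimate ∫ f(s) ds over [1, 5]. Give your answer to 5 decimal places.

-21.32000

h = 0.5, n = 8.
(h/3)·[y₀ + 4y₁ + 2y₂ + 4y₃ + 2y₄ + 4y₅ + 2y₆ + 4y₇ + y₈] = 0.166667·(-127.92) = -21.32000.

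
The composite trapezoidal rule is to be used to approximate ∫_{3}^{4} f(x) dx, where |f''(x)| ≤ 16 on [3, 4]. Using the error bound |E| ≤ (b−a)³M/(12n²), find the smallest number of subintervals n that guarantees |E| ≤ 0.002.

26

Need 16/(12n²) ≤ 0.002.
n² ≥ 16/(12·0.002) = 666.667 ⇒ n ≥ 25.8199, so the smallest n is 26.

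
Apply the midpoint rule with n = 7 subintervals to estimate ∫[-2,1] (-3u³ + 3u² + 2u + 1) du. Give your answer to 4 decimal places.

h = (1 − (-2))/7 = 0.428571.
Midpoints m₁,…,m₇ = -1.785714, -1.357143, -0.928571, -0.5, -0.071429, 0.357143, 0.785714.
f(m₁)=24.077624, f(m₂)=11.310131, f(m₃)=4.131560, f(m₄)=1.125, f(m₅)=0.873542, f(m₆)=1.960277, f(m₇)=2.968294.
h·[f(m₁) + f(m₂) + f(m₃) + f(m₄) + f(m₅) + f(m₆) + f(m₇)] = 0.428571·(46.446429) = 19.9056.

19.9056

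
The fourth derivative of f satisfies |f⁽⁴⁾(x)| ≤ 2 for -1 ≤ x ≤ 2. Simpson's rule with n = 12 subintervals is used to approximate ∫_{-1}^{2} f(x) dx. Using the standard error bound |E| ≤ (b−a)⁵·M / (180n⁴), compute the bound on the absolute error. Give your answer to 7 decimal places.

0.0001302

|E| ≤ (3)⁵·2 / (180·12⁴) = 486/3732480 = 0.0001302.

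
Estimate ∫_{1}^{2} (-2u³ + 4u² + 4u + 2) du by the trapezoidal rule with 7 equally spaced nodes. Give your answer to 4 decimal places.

9.8102

h = (2 − 1)/6 = 0.166667.
Nodes u₀,…,u₆ = 1, 1.166667, 1.333333, 1.5, 1.666667, 1.833333, 2.
f(u) = -2u³ + 4u² + 4u + 2: f₀=8, f₁=8.935185, f₂=9.703704, f₃=10.25, f₄=10.518519, f₅=10.453704, f₆=10.
(h/2)·[f₀ + 2f₁ + 2f₂ + 2f₃ + 2f₄ + 2f₅ + f₆] = 0.083333·(117.722222) = 9.8102.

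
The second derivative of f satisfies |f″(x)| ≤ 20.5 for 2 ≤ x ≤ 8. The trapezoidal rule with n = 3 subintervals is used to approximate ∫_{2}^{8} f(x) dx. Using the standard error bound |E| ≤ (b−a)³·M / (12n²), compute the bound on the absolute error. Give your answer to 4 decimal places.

|E| ≤ (6)³·20.5 / (12·3²) = 4428/108 = 41.0000.

41.0000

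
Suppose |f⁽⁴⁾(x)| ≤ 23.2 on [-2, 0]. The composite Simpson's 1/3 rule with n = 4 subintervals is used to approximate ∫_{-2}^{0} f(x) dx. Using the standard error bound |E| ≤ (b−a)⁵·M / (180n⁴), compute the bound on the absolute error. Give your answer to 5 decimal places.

|E| ≤ (2)⁵·23.2 / (180·4⁴) = 742.4/46080 = 0.01611.

0.01611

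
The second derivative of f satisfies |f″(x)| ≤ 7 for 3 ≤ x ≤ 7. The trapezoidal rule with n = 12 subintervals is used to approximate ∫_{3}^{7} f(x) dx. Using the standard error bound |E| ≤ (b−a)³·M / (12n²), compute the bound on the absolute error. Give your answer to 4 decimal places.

|E| ≤ (4)³·7 / (12·12²) = 448/1728 = 0.2593.

0.2593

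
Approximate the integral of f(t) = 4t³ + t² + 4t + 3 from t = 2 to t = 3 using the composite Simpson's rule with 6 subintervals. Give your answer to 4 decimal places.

h = (3 − 2)/6 = 0.166667.
Nodes t₀,…,t₆ = 2, 2.166667, 2.333333, 2.5, 2.666667, 2.833333, 3.
f(t) = 4t³ + t² + 4t + 3: f₀=47, f₁=57.046296, f₂=68.592593, f₃=81.75, f₄=96.629630, f₅=113.342593, f₆=132.
(h/3)·[f₀ + 4f₁ + 2f₂ + 4f₃ + 2f₄ + 4f₅ + f₆] = 0.055556·(1518) = 84.3333.

84.3333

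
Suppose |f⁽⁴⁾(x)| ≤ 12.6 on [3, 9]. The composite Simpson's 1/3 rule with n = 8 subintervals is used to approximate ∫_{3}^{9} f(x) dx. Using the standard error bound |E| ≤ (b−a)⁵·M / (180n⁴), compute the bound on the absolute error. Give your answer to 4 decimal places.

|E| ≤ (6)⁵·12.6 / (180·8⁴) = 97977.6/737280 = 0.1329.

0.1329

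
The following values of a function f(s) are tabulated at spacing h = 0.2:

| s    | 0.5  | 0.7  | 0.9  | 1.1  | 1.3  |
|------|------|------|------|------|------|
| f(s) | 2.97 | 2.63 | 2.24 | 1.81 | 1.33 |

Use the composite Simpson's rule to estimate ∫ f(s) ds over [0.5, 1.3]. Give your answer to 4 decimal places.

1.7693

h = 0.2, n = 4.
(h/3)·[y₀ + 4y₁ + 2y₂ + 4y₃ + y₄] = 0.066667·(26.54) = 1.7693.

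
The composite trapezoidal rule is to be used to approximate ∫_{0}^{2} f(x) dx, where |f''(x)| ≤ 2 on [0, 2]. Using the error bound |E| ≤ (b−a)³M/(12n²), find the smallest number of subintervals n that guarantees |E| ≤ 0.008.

Need 16/(12n²) ≤ 0.008.
n² ≥ 16/(12·0.008) = 166.667 ⇒ n ≥ 12.9099, so the smallest n is 13.

13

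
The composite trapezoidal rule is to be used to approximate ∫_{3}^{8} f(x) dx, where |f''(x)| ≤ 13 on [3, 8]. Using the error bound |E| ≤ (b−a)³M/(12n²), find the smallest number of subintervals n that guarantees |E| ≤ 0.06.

Need 1625/(12n²) ≤ 0.06.
n² ≥ 1625/(12·0.06) = 2256.94 ⇒ n ≥ 47.5073, so the smallest n is 48.

48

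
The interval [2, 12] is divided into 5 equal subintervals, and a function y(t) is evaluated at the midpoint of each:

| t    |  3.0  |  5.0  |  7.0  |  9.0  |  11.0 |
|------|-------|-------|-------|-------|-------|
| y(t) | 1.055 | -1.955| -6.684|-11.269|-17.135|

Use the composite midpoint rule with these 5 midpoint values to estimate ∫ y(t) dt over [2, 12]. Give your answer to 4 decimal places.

-71.9760

h = 2, n = 5.
h·[y(m₁) + y(m₂) + y(m₃) + y(m₄) + y(m₅)] = 2·(-35.988) = -71.9760.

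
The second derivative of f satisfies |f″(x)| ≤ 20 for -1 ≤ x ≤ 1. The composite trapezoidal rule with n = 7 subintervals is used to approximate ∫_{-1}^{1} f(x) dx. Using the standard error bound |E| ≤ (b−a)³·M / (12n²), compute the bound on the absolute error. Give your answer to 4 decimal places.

|E| ≤ (2)³·20 / (12·7²) = 160/588 = 0.2721.

0.2721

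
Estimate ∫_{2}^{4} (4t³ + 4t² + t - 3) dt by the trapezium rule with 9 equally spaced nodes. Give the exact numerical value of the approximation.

315.5

h = (4 − 2)/8 = 0.25.
Nodes t₀,…,t₈ = 2, 2.25, 2.5, 2.75, 3, 3.25, 3.5, 3.75, 4.
f(t) = 4t³ + 4t² + t - 3: f₀=47, f₁=65.0625, f₂=87, f₃=113.1875, f₄=144, f₅=179.8125, f₆=221, f₇=267.9375, f₈=321.
(h/2)·[f₀ + 2f₁ + 2f₂ + 2f₃ + 2f₄ + 2f₅ + 2f₆ + 2f₇ + f₈] = 0.125·(2524) = 315.5.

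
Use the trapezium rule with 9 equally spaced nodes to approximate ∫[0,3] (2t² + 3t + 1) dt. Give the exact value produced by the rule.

34.640625

h = (3 − 0)/8 = 0.375.
Nodes t₀,…,t₈ = 0, 0.375, 0.75, 1.125, 1.5, 1.875, 2.25, 2.625, 3.
f(t) = 2t² + 3t + 1: f₀=1, f₁=2.40625, f₂=4.375, f₃=6.90625, f₄=10, f₅=13.65625, f₆=17.875, f₇=22.65625, f₈=28.
(h/2)·[f₀ + 2f₁ + 2f₂ + 2f₃ + 2f₄ + 2f₅ + 2f₆ + 2f₇ + f₈] = 0.1875·(184.75) = 34.640625.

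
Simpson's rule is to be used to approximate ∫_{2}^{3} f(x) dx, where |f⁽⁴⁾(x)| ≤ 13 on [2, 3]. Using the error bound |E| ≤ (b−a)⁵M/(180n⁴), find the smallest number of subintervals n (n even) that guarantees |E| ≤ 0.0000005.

20

Need 13/(180n⁴) ≤ 0.0000005.
n⁴ ≥ 13/(180·0.0000005) = 144444 ⇒ n ≥ 19.4951, so the smallest even n is 20. (n must be even for Simpson's rule.)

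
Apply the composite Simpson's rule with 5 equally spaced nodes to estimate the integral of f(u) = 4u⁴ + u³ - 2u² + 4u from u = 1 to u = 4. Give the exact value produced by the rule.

h = (4 − 1)/4 = 0.75.
Nodes u₀,…,u₄ = 1, 1.75, 2.5, 3.25, 4.
f(u) = 4u⁴ + u³ - 2u² + 4u: f₀=7, f₁=43.75, f₂=169.375, f₃=472.46875, f₄=1072.
(h/3)·[f₀ + 4f₁ + 2f₂ + 4f₃ + f₄] = 0.25·(3482.625) = 870.65625.

870.65625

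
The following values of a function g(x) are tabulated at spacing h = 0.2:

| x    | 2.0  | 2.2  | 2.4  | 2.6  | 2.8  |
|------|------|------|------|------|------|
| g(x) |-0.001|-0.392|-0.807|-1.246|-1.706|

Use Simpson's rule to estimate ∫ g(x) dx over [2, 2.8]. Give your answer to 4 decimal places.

h = 0.2, n = 4.
(h/3)·[y₀ + 4y₁ + 2y₂ + 4y₃ + y₄] = 0.066667·(-9.873) = -0.6582.

-0.6582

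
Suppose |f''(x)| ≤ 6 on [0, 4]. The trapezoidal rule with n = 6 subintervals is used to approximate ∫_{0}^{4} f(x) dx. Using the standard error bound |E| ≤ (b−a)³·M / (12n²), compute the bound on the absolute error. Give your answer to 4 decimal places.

0.8889

|E| ≤ (4)³·6 / (12·6²) = 384/432 = 0.8889.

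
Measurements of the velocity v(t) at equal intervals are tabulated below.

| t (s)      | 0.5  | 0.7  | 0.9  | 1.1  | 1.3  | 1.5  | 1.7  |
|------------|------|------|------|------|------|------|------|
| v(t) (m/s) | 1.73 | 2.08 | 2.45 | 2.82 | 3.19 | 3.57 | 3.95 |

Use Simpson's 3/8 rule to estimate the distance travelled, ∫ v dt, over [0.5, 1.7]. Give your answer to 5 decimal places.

h = 0.2, n = 6.
(3h/8)·[y₀ + 3y₁ + 3y₂ + 2y₃ + 3y₄ + 3y₅ + y₆] = 0.075·(45.19) = 3.38925.

3.38925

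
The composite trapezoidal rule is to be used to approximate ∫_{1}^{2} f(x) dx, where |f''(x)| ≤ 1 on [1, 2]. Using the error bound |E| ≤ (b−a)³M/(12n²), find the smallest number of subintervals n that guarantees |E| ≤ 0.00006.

Need 1/(12n²) ≤ 0.00006.
n² ≥ 1/(12·0.00006) = 1388.89 ⇒ n ≥ 37.2678, so the smallest n is 38.

38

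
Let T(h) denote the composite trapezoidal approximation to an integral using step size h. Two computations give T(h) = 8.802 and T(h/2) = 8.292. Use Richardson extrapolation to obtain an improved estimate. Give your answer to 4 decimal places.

8.1220

R = (4·T(h/2) − T(h)) / 3 = (4·8.292 − 8.802)/3 = (24.366)/3 = 8.1220.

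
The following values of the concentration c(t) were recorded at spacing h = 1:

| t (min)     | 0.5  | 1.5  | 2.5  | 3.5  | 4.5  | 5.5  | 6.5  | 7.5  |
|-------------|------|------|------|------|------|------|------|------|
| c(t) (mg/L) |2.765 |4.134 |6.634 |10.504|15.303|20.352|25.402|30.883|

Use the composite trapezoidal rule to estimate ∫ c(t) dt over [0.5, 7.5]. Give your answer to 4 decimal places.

99.1530

h = 1, n = 7.
(h/2)·[y₀ + 2y₁ + 2y₂ + 2y₃ + 2y₄ + 2y₅ + 2y₆ + y₇] = 0.5·(198.306) = 99.1530.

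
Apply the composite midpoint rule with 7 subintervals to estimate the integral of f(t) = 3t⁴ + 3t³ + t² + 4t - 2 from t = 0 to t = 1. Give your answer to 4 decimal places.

h = (1 − 0)/7 = 0.142857.
Midpoints m₁,…,m₇ = 0.071429, 0.214286, 0.357143, 0.5, 0.642857, 0.785714, 0.928571.
f(m₁)=-1.708012, f(m₂)=-1.061094, f(m₃)=-0.258408, f(m₄)=0.8125, f(m₅)=2.294070, f(m₆)=4.358731, f(m₇)=7.208897.
h·[f(m₁) + f(m₂) + f(m₃) + f(m₄) + f(m₅) + f(m₆) + f(m₇)] = 0.142857·(11.646684) = 1.6638.

1.6638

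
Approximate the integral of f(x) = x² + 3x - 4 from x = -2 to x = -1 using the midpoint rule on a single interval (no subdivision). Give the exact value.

-6.25

M = (b−a)·f(-1.5) = 1·(-6.25) = -6.25.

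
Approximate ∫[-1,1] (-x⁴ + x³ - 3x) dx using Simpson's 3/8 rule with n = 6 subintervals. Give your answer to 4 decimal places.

h = (1 − (-1))/6 = 0.333333.
Nodes x₀,…,x₆ = -1, -0.666667, -0.333333, 0, 0.333333, 0.666667, 1.
f(x) = -x⁴ + x³ - 3x: f₀=1, f₁=1.506173, f₂=0.950617, f₃=0, f₄=-0.975309, f₅=-1.901235, f₆=-3.
(3h/8)·[f₀ + 3f₁ + 3f₂ + 2f₃ + 3f₄ + 3f₅ + f₆] = 0.125·(-3.259259) = -0.4074.

-0.4074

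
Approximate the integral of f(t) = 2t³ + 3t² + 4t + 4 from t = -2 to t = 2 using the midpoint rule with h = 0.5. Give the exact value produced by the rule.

31.75

h = (2 − (-2))/8 = 0.5.
Midpoints m₁,…,m₈ = -1.75, -1.25, -0.75, -0.25, 0.25, 0.75, 1.25, 1.75.
f(m₁)=-4.53125, f(m₂)=-0.21875, f(m₃)=1.84375, f(m₄)=3.15625, f(m₅)=5.21875, f(m₆)=9.53125, f(m₇)=17.59375, f(m₈)=30.90625.
h·[f(m₁) + f(m₂) + f(m₃) + f(m₄) + f(m₅) + f(m₆) + f(m₇) + f(m₈)] = 0.5·(63.5) = 31.75.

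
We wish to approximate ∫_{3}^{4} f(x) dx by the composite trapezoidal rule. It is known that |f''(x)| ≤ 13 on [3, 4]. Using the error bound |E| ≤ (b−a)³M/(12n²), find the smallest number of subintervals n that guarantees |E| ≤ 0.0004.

Need 13/(12n²) ≤ 0.0004.
n² ≥ 13/(12·0.0004) = 2708.33 ⇒ n ≥ 52.0416, so the smallest n is 53.

53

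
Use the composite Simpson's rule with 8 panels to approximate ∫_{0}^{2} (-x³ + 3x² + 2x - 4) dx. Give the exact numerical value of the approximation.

h = (2 − 0)/8 = 0.25.
Nodes x₀,…,x₈ = 0, 0.25, 0.5, 0.75, 1, 1.25, 1.5, 1.75, 2.
f(x) = -x³ + 3x² + 2x - 4: f₀=-4, f₁=-3.328125, f₂=-2.375, f₃=-1.234375, f₄=0, f₅=1.234375, f₆=2.375, f₇=3.328125, f₈=4.
(h/3)·[f₀ + 4f₁ + 2f₂ + 4f₃ + 2f₄ + 4f₅ + 2f₆ + 4f₇ + f₈] = 0.083333·(0) = 0.

0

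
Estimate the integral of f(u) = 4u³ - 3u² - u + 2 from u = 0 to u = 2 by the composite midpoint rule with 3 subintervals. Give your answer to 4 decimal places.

9.3333

h = (2 − 0)/3 = 0.666667.
Midpoints m₁,…,m₃ = 0.333333, 1, 1.666667.
f(m₁)=1.481481, f(m₂)=2, f(m₃)=10.518519.
h·[f(m₁) + f(m₂) + f(m₃)] = 0.666667·(14) = 9.3333.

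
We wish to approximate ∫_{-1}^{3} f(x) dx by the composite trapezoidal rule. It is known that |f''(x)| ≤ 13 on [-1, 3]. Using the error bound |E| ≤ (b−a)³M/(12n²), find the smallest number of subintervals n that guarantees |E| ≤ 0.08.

Need 832/(12n²) ≤ 0.08.
n² ≥ 832/(12·0.08) = 866.667 ⇒ n ≥ 29.4392, so the smallest n is 30.

30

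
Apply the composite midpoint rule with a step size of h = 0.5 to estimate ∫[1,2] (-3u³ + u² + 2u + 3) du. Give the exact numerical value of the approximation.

h = (2 − 1)/2 = 0.5.
Midpoints m₁,…,m₂ = 1.25, 1.75.
f(m₁)=1.203125, f(m₂)=-6.515625.
h·[f(m₁) + f(m₂)] = 0.5·(-5.3125) = -2.65625.

-2.65625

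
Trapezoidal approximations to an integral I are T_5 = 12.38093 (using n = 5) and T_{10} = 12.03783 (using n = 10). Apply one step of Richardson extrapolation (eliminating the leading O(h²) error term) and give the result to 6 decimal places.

R = (4·T_{10} − T_5) / 3 = (4·12.03783 − 12.38093)/3 = (35.77039)/3 = 11.923463.

11.923463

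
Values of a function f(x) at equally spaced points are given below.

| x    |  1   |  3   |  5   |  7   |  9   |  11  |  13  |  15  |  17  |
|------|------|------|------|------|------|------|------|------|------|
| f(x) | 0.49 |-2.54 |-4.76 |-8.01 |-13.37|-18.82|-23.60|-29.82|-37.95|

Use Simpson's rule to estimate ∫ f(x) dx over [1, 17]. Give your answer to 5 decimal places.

h = 2, n = 8.
(h/3)·[y₀ + 4y₁ + 2y₂ + 4y₃ + 2y₄ + 4y₅ + 2y₆ + 4y₇ + y₈] = 0.666667·(-357.68) = -238.45333.

-238.45333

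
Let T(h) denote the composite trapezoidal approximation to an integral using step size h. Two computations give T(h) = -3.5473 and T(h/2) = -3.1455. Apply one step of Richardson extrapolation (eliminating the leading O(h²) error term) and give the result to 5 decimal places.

R = (4·T(h/2) − T(h)) / 3 = (4·(-3.1455) − (-3.5473))/3 = (-9.0347)/3 = -3.01157.

-3.01157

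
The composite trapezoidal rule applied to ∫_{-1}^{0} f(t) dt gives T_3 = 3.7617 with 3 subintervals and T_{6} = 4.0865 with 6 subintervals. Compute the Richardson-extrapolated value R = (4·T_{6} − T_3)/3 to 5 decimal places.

R = (4·T_{6} − T_3) / 3 = (4·4.0865 − 3.7617)/3 = (12.5843)/3 = 4.19477.

4.19477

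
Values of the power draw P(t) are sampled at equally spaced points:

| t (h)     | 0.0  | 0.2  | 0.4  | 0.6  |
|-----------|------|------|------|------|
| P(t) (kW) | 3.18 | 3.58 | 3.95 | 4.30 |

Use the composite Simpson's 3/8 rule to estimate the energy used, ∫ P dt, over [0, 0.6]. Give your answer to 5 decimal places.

2.25525

h = 0.2, n = 3.
(3h/8)·[y₀ + 3y₁ + 3y₂ + y₃] = 0.075·(30.07) = 2.25525.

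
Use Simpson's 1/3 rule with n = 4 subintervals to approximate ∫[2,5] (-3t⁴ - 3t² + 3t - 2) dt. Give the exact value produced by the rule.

h = (5 − 2)/4 = 0.75.
Nodes t₀,…,t₄ = 2, 2.75, 3.5, 4.25, 5.
f(t) = -3t⁴ - 3t² + 3t - 2: f₀=-56, f₁=-188.01171875, f₂=-478.4375, f₃=-1022.19921875, f₄=-1937.
(h/3)·[f₀ + 4f₁ + 2f₂ + 4f₃ + f₄] = 0.25·(-7790.71875) = -1947.6796875.

-1947.6796875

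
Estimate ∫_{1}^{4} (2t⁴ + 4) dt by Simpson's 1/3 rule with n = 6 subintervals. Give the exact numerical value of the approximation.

421.25

h = (4 − 1)/6 = 0.5.
Nodes t₀,…,t₆ = 1, 1.5, 2, 2.5, 3, 3.5, 4.
f(t) = 2t⁴ + 4: f₀=6, f₁=14.125, f₂=36, f₃=82.125, f₄=166, f₅=304.125, f₆=516.
(h/3)·[f₀ + 4f₁ + 2f₂ + 4f₃ + 2f₄ + 4f₅ + f₆] = 0.166667·(2527.5) = 421.25.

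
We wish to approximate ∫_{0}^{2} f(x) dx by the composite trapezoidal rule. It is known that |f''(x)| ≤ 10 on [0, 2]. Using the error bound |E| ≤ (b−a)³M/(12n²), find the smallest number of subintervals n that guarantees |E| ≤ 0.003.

Need 80/(12n²) ≤ 0.003.
n² ≥ 80/(12·0.003) = 2222.22 ⇒ n ≥ 47.1405, so the smallest n is 48.

48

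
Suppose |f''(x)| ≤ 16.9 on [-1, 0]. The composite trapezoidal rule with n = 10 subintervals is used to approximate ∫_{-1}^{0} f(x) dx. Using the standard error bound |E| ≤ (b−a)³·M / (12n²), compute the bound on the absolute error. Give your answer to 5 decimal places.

0.01408

|E| ≤ (1)³·16.9 / (12·10²) = 16.9/1200 = 0.01408.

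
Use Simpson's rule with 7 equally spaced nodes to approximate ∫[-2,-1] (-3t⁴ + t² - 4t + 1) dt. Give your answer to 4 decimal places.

-9.2670

h = (-1 − (-2))/6 = 0.166667.
Nodes t₀,…,t₆ = -2, -1.833333, -1.666667, -1.5, -1.333333, -1.166667, -1.
f(t) = -3t⁴ + t² - 4t + 1: f₀=-35, f₁=-22.196759, f₂=-12.703704, f₃=-5.9375, f₄=-1.370370, f₅=1.469907, f₆=3.
(h/3)·[f₀ + 4f₁ + 2f₂ + 4f₃ + 2f₄ + 4f₅ + f₆] = 0.055556·(-166.805556) = -9.2670.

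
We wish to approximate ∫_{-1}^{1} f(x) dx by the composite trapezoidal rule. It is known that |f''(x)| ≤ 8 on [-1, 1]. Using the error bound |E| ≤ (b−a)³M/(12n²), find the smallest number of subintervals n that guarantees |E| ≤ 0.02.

17

Need 64/(12n²) ≤ 0.02.
n² ≥ 64/(12·0.02) = 266.667 ⇒ n ≥ 16.3299, so the smallest n is 17.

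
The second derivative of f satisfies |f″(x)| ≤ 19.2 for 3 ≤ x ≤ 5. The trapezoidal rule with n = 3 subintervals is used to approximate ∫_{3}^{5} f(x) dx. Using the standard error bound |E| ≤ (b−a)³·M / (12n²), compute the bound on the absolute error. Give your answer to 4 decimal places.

1.4222

|E| ≤ (2)³·19.2 / (12·3²) = 153.6/108 = 1.4222.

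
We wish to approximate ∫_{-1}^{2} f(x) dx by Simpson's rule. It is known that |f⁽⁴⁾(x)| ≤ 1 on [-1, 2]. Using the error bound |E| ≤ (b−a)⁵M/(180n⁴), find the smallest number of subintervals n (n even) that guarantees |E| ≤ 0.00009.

Need 243/(180n⁴) ≤ 0.00009.
n⁴ ≥ 243/(180·0.00009) = 15000 ⇒ n ≥ 11.0668, so the smallest even n is 12. (n must be even for Simpson's rule.)

12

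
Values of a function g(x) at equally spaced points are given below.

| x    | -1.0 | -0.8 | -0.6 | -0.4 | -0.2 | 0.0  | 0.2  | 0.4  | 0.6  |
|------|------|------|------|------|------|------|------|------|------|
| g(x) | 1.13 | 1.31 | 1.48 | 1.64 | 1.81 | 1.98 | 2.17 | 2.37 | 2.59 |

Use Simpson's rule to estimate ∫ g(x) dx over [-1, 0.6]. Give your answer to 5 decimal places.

h = 0.2, n = 8.
(h/3)·[y₀ + 4y₁ + 2y₂ + 4y₃ + 2y₄ + 4y₅ + 2y₆ + 4y₇ + y₈] = 0.066667·(43.84) = 2.92267.

2.92267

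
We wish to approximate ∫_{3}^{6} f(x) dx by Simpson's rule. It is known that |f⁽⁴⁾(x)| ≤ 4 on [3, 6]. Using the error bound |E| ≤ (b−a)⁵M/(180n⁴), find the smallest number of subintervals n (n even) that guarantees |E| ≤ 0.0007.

Need 972/(180n⁴) ≤ 0.0007.
n⁴ ≥ 972/(180·0.0007) = 7714.29 ⇒ n ≥ 9.3718, so the smallest even n is 10. (n must be even for Simpson's rule.)

10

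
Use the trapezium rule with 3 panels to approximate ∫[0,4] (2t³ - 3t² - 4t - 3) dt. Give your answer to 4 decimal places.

h = (4 − 0)/3 = 1.333333.
Nodes t₀,…,t₃ = 0, 1.333333, 2.666667, 4.
f(t) = 2t³ - 3t² - 4t - 3: f₀=-3, f₁=-8.925926, f₂=2.925926, f₃=61.
(h/2)·[f₀ + 2f₁ + 2f₂ + f₃] = 0.666667·(46) = 30.6667.

30.6667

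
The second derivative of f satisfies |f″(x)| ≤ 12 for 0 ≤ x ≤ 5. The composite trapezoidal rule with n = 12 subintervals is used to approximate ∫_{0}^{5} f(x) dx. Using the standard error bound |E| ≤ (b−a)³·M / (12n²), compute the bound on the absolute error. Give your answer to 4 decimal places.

|E| ≤ (5)³·12 / (12·12²) = 1500/1728 = 0.8681.

0.8681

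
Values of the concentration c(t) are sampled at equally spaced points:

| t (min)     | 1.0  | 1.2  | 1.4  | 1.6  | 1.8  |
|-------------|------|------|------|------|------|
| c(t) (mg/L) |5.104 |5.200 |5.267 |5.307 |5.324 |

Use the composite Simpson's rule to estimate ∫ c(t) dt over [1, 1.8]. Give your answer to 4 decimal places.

4.1993

h = 0.2, n = 4.
(h/3)·[y₀ + 4y₁ + 2y₂ + 4y₃ + y₄] = 0.066667·(62.990) = 4.1993.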